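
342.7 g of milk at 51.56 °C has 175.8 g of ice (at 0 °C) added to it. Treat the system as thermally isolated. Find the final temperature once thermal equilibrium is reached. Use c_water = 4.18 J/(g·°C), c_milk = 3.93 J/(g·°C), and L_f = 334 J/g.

T_f ≈ 5.2 °C

Net heat exchanged in the isolated system is zero:
melt ice: 175.8×334 = 58717
  warm the meltwater: 734.84 T
  milk: 1346.8(T − 51.56)
2081.7 T = 69442 − 58717 = 10724
T ≈ 5.15 °C (positive, so assuming full melt was valid).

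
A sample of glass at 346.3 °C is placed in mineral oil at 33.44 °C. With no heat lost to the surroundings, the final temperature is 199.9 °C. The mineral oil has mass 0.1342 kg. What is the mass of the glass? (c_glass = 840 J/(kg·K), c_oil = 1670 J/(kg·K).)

Heat lost by the glass = heat gained by the oil:
m×840×(346.3 − 199.9) = 0.1342×1670×(199.9 − 33.44)
122976 m = 37306  ⇒  m ≈ 0.3034 kg

m ≈ 0.303 kg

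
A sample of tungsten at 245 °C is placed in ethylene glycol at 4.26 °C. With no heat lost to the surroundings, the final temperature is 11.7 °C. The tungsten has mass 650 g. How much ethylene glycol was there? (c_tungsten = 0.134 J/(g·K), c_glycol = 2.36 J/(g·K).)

m ≈ 1160 g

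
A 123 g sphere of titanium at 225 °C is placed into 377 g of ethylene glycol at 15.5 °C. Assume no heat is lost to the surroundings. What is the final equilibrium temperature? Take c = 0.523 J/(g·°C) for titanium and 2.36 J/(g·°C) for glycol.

T_f ≈ 29.6 °C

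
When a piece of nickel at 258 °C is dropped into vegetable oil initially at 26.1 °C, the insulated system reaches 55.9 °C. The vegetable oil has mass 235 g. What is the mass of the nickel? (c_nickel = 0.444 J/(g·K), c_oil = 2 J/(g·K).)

|Q_nickel| = |Q_oil|:
m×0.444×(258 − 55.9) = 235×2×(55.9 − 26.1)
89.73 m = 14006  ⇒  m ≈ 156.1 g

m ≈ 156 g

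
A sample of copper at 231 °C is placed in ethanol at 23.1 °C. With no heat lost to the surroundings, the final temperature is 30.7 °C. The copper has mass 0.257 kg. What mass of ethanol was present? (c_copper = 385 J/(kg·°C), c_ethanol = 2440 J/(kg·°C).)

Heat lost by the copper = heat gained by the ethanol:
0.257×385×(231 − 30.7) = m×2440×(30.7 − 23.1)
18544 m = 19819  ⇒  m ≈ 1.069 kg

m ≈ 1.07 kg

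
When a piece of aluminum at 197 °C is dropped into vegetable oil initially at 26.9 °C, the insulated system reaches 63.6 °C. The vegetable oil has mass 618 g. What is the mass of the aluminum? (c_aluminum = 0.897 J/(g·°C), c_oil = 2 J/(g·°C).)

m ≈ 379 g

Net heat exchanged in the isolated system is zero:
m·0.897·(63.6 − 197) + 618·2·(63.6 − 26.9) = 0
-119.66 m = -45361
m = -45361/-119.66 ≈ 379.1 g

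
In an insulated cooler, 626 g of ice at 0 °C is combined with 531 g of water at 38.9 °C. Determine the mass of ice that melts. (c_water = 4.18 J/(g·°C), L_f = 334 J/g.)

m_melted ≈ 259 g

Cooling the water to 0 °C releases 531×4.18×38.9 = 86342 J.
Fully melting the ice requires m_ice L_f = 626×334 = 209084 J.
86342 J < 209084 J, so only part of the ice melts and the system sits at 0 °C.
m_melted×334 = 86342  ⇒  m_melted ≈ 258.5 g.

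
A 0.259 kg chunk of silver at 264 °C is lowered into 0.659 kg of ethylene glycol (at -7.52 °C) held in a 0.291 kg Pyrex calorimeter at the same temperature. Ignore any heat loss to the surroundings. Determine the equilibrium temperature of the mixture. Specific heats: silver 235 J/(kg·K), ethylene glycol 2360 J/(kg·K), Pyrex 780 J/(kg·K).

Conservation of energy gives ΣQ = 0:
0.259·235·(T − 264) + 0.659·2360·(T − (-7.52)) + 0.291·780·(T − (-7.52)) = 0
60.87(T − 264) + 1555.2(T − (-7.52)) + 226.98(T − (-7.52)) = 0
1843.1 T = 2666.1
T ≈ 1.45 °C

T_f ≈ 1.4 °C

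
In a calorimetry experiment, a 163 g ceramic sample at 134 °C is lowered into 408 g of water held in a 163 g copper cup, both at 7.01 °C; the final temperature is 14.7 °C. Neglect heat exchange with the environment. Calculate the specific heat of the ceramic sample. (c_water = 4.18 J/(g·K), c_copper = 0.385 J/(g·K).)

c ≈ 0.699 J/(g·K)

Heat gained plus heat lost sum to zero:
163·c·(14.7 − 134) + 408·4.18·(14.7 − 7.01) + 163·0.385·(14.7 − 7.01) = 0
-19446 c = -13597
c = -13597/-19446 ≈ 0.6992 J/(g·K)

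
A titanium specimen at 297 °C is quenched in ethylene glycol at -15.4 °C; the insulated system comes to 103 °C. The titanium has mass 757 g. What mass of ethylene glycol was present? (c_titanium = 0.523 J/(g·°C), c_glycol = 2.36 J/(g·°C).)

m ≈ 275 g

Heat gained plus heat lost sum to zero:
757×0.523×(103 − 297) + m×2.36×(103 − (-15.4)) = 0
279.42 m = 76807
m = 76807/279.42 ≈ 274.9 g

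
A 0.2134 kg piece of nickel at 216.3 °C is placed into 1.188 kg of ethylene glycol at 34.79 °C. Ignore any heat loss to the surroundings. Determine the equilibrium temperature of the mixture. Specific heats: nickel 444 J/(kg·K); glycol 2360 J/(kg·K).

T_f ≈ 40.7 °C

Setting the total heat transfer to zero:
0.2134·444·(T − 216.3) + 1.188·2360·(T − 34.79) = 0
94.75(T − 216.3) + 2803.7(T − 34.79) = 0
2898.4 T = 118034
T = 118034/2898.4 ≈ 40.72 °C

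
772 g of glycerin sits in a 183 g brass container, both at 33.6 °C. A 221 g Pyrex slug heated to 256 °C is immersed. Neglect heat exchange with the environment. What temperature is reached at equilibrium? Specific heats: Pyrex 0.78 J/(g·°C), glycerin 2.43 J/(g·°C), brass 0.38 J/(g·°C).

Conservation of energy gives ΣQ = 0:
221·0.78·(T − 256) + 772·2.43·(T − 33.6) + 183·0.38·(T − 33.6) = 0
(172.38 + 1876 + 69.54) T = 172.38·256 + 1876·33.6 + 69.54·33.6
T = 109498 / 2117.9 = 51.7 °C

T_f ≈ 51.7 °C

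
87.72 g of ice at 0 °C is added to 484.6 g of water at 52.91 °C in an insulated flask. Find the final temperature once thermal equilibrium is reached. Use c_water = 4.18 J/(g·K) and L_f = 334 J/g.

Net heat exchanged in the isolated system is zero:
melt ice: 87.72×334 = 29298
  warm the meltwater: 366.67 T
  water cools: 484.6×4.18×(T − 52.91) = 2025.6(T − 52.91)
2392.3 T = 107176 − 29298 = 77877
T ≈ 32.55 °C (positive, so assuming full melt was valid).

T_f ≈ 32.6 °C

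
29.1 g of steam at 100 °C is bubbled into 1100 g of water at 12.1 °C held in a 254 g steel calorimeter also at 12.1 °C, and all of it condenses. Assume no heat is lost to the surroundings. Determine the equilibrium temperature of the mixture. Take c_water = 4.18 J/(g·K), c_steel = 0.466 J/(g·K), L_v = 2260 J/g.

T_f ≈ 27.9 °C

Energy balance with sensible and latent terms:
steam→water at 100 °C releases m L_v = 29.1·2260 = 65766
  condensed water 100 °C→T: 121.64(T − 100)
  original water: 4598(T − 12.1)
  cup: 118.36(T − 12.1)
4838 T = 65766 + 12164 + 57068 = 134998
T ≈ 27.90 °C, under the boiling point, so the assumption holds.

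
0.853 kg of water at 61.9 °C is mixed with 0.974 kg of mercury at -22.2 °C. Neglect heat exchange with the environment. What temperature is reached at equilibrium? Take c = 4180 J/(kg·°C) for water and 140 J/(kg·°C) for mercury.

T_f ≈ 58.8 °C

With ΣQ=0 the equilibrium temperature is the m·c-weighted mean:
T_f = (3565.5·61.9 + 136.36·(-22.2)) / (3565.5 + 136.36)
    = 217680 / 3701.9 ≈ 58.80 °C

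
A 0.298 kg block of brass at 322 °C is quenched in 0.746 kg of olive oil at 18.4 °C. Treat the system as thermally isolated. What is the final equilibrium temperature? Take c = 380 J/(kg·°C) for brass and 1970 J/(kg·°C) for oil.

|Q_brass| = |Q_oil|:
0.298*380*(322 − T) = 0.746*1970*(T − 18.4)
113.24(322 − T) = 1469.6(T − 18.4)
1582.9 T = 63504  ⇒  T ≈ 40.12 °C

T_f ≈ 40.1 °C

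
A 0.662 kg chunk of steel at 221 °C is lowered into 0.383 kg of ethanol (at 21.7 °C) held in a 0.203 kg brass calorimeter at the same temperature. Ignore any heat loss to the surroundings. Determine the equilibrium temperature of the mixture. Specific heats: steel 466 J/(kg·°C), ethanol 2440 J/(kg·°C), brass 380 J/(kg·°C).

T_f ≈ 68.3 °C

Heat gained plus heat lost sum to zero:
0.662×466×(T − 221) + 0.383×2440×(T − 21.7) + 0.203×380×(T − 21.7) = 0
308.49(T − 221) + 934.52(T − 21.7) + 77.14(T − 21.7) = 0
1320.2 T = 90130
T = 90130/1320.2 ≈ 68.27 °C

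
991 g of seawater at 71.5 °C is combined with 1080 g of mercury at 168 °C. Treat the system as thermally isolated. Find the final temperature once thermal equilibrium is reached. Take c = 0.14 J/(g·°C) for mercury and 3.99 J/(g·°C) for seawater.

T_f ≈ 75.1 °C

Set heat shed by the hot body equal to heat absorbed by the cold body:
1080×0.14×(168 − T) = 991×3.99×(T − 71.5)
151.2(168 − T) = 3954.1(T − 71.5)
4105.3 T = 308119  ⇒  T ≈ 75.05 °C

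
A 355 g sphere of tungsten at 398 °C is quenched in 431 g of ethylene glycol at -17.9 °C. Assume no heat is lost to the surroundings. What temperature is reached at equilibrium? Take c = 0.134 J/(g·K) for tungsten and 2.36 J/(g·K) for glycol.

T_f ≈ 0.7 °C

|Q_tungsten| = |Q_glycol|:
355·0.134·(398 − T) = 431·2.36·(T − (-17.9))
47.57(398 − T) = 1017.2(T − (-17.9))
1064.7 T = 725.7  ⇒  T ≈ 0.68 °C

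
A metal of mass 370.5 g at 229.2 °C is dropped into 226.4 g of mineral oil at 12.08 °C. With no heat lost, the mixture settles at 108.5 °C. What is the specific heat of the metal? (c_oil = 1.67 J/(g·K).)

c ≈ 0.815 J/(g·K)

Heat lost by the metal = heat gained by the oil:
370.5·c·(229.2 − 108.5) = 226.4·1.67·(108.5 − 12.08)
44719 c = 36455  ⇒  c ≈ 0.8152 J/(g·K)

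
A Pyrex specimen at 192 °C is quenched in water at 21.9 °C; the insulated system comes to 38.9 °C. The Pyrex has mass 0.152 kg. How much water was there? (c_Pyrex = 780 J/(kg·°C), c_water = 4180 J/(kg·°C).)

m ≈ 0.255 kg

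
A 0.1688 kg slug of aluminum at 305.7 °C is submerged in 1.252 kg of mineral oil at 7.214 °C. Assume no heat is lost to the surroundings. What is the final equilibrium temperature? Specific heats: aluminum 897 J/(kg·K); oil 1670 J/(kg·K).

Energy conservation, ΣQ = 0:
0.1688·897·(T − 305.7) + 1.252·1670·(T − 7.214) = 0
151.41(T − 305.7) + 2090.8(T − 7.214) = 0
(151.41 + 2090.8) T = 151.41·305.7 + 2090.8·7.214
T = 61370/2242.3 ≈ 27.37 °C

T_f ≈ 27.4 °C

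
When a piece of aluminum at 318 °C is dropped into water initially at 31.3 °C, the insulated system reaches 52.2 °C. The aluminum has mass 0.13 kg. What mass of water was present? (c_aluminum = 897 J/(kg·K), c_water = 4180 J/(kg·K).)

m ≈ 0.355 kg

Heat lost by the aluminum = heat gained by the water:
0.13×897×(318 − 52.2) = m×4180×(52.2 − 31.3)
87362 m = 30995  ⇒  m ≈ 0.3548 kg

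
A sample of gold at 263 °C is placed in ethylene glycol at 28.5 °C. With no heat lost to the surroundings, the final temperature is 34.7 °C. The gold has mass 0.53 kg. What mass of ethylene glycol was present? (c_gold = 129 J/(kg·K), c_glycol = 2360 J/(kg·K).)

m ≈ 1.07 kg

|Q_gold| = |Q_glycol|:
0.53·129·(263 − 34.7) = m·2360·(34.7 − 28.5)
14632 m = 15609  ⇒  m ≈ 1.067 kg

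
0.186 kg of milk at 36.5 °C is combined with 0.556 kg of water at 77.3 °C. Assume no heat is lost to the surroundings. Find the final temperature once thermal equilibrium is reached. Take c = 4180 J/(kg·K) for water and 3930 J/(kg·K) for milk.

T_f ≈ 67.5 °C

T_f is the heat-capacity-weighted average of the initial temperatures:
T_f = (2324.1*77.3 + 730.98*36.5) / (2324.1 + 730.98)
    = 206332 / 3055.1 ≈ 67.54 °C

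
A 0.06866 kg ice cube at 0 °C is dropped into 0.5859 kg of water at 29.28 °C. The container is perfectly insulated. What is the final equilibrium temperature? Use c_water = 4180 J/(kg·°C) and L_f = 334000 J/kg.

T_f ≈ 17.8 °C

Energy balance with sensible and latent terms:
latent heat to melt: 0.06866×334000 = 22932
  warm the meltwater: 287 T
  water: 2449.1(T − 29.28)
2736.1 T = 71709 − 22932 = 48776
T ≈ 17.83 °C. Since T > 0 °C, the all-ice-melts assumption holds.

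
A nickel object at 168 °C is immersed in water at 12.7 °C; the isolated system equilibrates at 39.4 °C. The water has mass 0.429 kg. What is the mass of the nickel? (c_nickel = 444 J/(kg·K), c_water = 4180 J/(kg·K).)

m ≈ 0.839 kg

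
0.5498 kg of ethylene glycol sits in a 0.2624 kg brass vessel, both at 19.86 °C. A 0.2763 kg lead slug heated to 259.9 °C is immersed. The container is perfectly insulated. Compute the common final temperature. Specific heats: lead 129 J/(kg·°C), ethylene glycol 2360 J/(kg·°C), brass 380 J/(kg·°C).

T_f ≈ 25.8 °C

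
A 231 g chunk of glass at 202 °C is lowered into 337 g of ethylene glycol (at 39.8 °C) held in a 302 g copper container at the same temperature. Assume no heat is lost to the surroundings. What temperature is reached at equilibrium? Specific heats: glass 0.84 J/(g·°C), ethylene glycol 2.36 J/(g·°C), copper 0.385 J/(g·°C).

Heat gained plus heat lost sum to zero:
231·0.84·(T − 202) + 337·2.36·(T − 39.8) + 302·0.385·(T − 39.8) = 0
1105.6 T = 75477
T = 75477 / 1105.6 = 68.3 °C

T_f ≈ 68.3 °C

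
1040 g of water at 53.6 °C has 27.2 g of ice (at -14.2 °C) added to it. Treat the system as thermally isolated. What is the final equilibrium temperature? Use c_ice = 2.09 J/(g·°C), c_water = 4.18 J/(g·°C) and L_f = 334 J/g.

T_f ≈ 50.0 °C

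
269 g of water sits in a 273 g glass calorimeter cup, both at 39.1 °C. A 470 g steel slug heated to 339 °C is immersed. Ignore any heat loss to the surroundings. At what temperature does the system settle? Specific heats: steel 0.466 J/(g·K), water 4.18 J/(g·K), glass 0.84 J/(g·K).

T_f ≈ 80.9 °C

Let T be the final temperature. ΣQ_i = 0:
470*0.466*(T − 339) + 269*4.18*(T − 39.1) + 273*0.84*(T − 39.1) = 0
219.02(T − 339) + 1124.4(T − 39.1) + 229.32(T − 39.1) = 0
(219.02 + 1124.4 + 229.32) T = 219.02*339 + 1124.4*39.1 + 229.32*39.1
T = 127179/1572.8 ≈ 80.86 °C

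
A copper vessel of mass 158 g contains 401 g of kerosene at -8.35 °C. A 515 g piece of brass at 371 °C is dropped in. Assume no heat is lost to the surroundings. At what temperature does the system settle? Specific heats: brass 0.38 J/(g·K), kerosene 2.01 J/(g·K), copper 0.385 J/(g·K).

With ΣQ=0 the equilibrium temperature is the m·c-weighted mean:
T_f = (195.7×371 + 806.01×(-8.35) + 60.83×(-8.35)) / (195.7 + 806.01 + 60.83)
    = 65367 / 1062.5 ≈ 61.52 °C

T_f ≈ 61.5 °C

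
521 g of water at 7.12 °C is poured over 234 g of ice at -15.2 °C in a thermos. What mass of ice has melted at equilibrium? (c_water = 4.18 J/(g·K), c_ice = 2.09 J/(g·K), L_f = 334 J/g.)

m_melted ≈ 24.2 g

Heat available from the water dropping to 0 °C: 521·4.18·7.12 = 15506 J.
Of that, 234·2.09·15.2 = 7433.7 J goes to bring the ice to 0 °C, leaving 8072.1 J.
Fully melting the ice requires m_ice L_f = 234·334 = 78156 J.
Since 8072.1 < 78156 J, not all the ice melts; equilibrium is at 0 °C.
Mass melted = 8072.1/334 ≈ 24.17 g.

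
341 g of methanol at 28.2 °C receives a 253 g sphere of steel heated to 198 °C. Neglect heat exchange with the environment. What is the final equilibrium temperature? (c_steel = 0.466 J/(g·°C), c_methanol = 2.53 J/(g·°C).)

T_f ≈ 48.6 °C

With ΣQ=0 the equilibrium temperature is the m·c-weighted mean:
T_f = (117.9×198 + 862.73×28.2) / (117.9 + 862.73)
    = 47673 / 980.63 ≈ 48.61 °C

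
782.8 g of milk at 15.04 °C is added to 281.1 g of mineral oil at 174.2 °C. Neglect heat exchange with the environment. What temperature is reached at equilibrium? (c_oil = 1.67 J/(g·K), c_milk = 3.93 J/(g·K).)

T_f ≈ 36.1 °C

Set heat shed by the hot body equal to heat absorbed by the cold body:
281.1*1.67*(174.2 − T) = 782.8*3.93*(T − 15.04)
469.44(174.2 − T) = 3076.4(T − 15.04)
3545.8 T = 128045  ⇒  T ≈ 36.11 °C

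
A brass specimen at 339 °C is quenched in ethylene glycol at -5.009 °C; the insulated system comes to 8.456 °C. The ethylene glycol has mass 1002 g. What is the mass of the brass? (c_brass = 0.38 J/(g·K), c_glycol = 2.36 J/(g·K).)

m ≈ 253 g

Heat lost by the brass = heat gained by the glycol:
m·0.38·(339 − 8.456) = 1002·2.36·(8.456 − (-5.009))
125.61 m = 31841  ⇒  m ≈ 253.5 g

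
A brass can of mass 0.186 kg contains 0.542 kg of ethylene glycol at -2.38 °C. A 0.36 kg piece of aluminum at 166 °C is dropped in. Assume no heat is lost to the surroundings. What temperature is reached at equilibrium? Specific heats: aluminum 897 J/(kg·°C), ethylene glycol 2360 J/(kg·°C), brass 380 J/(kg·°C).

T_f ≈ 30.1 °C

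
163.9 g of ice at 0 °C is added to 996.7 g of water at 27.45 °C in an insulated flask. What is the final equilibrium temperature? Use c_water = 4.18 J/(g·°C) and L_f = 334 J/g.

Energy conservation, ΣQ = 0:
melt ice: 163.9·334 = 54743; meltwater 0→T: 163.9·4.18·T = 685.1 T; water cools: 996.7·4.18·(T − 27.45) = 4166.2(T − 27.45)
4851.3 T = 114362 − 54743 = 59620
T ≈ 12.29 °C — above 0 °C, consistent with complete melting.

T_f ≈ 12.3 °C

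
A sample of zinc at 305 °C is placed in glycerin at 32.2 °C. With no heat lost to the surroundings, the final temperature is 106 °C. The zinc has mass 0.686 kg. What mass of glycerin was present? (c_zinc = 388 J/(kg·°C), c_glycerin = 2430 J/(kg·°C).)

m ≈ 0.295 kg

|Q_zinc| = |Q_glycerin|:
0.686×388×(305 − 106) = m×2430×(106 − 32.2)
179334 m = 52967  ⇒  m ≈ 0.2954 kg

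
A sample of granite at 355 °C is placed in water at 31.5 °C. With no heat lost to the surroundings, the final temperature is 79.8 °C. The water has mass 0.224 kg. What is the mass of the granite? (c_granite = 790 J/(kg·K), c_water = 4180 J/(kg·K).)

m ≈ 0.208 kg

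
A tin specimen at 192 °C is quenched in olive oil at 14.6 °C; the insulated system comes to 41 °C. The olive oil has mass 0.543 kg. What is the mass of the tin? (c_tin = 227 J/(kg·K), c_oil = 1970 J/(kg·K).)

Setting the total heat transfer to zero:
m·227·(41 − 192) + 0.543·1970·(41 − 14.6) = 0
-34277 m = -28240
m = -28240/-34277 ≈ 0.8239 kg

m ≈ 0.824 kg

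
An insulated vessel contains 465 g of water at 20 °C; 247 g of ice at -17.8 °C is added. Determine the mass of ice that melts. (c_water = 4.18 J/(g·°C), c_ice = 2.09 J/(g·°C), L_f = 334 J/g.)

Water can give up m c ΔT = 465·4.18·20 = 38874 J before reaching 0 °C.
Of that, 247·2.09·17.8 = 9188.9 J goes to bring the ice to 0 °C, leaving 29685 J.
To melt every bit of ice: 247·334 = 82498 J.
Since 29685 < 82498 J, not all the ice melts; equilibrium is at 0 °C.
m_melted·334 = 29685  ⇒  m_melted ≈ 88.88 g.

m_melted ≈ 88.9 g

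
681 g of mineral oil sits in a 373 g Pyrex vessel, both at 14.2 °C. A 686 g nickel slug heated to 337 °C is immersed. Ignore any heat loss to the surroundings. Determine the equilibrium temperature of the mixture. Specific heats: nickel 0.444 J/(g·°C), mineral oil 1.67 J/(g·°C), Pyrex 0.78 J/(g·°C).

Heat gained plus heat lost sum to zero:
686×0.444×(T − 337) + 681×1.67×(T − 14.2) + 373×0.78×(T − 14.2) = 0
(304.58 + 1137.3 + 290.94) T = 304.58×337 + 1137.3×14.2 + 290.94×14.2
T = 122925/1732.8 ≈ 70.94 °C

T_f ≈ 70.9 °C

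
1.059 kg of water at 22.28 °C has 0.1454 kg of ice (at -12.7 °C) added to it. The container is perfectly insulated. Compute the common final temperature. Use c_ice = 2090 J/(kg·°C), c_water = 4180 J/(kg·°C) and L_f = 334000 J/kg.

Setting the total heat transfer to zero:
warm ice to 0 °C: 0.1454×2090×(0 − (-12.7)) = 3859.4; fusion: m_ice L_f = 0.1454×334000 = 48564; meltwater 0→T: 0.1454×4180×T = 607.77 T; water cools: 1.059×4180×(T − 22.28) = 4426.6(T − 22.28)
5034.4 T = 98625 − 52423 = 46202
T ≈ 9.18 °C. Since T > 0 °C, the all-ice-melts assumption holds.

T_f ≈ 9.2 °C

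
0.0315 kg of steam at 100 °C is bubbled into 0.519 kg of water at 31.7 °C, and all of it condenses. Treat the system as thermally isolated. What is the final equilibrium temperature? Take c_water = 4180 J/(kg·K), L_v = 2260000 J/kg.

T_f ≈ 66.5 °C

Heat gained plus heat lost sum to zero:
latent heat released on condensation: 0.0315×2260000 = 71190; condensed water 100 °C→T: 131.67(T − 100); original water: 2169.4(T − 31.7)
2301.1 T = 71190 + 13167 + 68771 = 153128
T ≈ 66.55 °C — below 100 °C, confirming all the steam condensed.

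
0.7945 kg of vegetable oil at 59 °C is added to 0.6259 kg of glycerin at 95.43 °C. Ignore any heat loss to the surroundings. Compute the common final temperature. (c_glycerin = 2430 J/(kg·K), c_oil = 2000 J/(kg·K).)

T_f ≈ 76.8 °C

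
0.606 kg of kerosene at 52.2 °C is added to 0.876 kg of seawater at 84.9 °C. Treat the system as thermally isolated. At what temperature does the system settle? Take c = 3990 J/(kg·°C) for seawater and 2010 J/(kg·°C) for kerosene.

T_f ≈ 76.4 °C

Taking heat into each body as positive, Σ m c ΔT = 0:
0.876×3990×(T − 84.9) + 0.606×2010×(T − 52.2) = 0
3495.2(T − 84.9) + 1218.1(T − 52.2) = 0
4713.3 T = 360329
T = 360329/4713.3 ≈ 76.45 °C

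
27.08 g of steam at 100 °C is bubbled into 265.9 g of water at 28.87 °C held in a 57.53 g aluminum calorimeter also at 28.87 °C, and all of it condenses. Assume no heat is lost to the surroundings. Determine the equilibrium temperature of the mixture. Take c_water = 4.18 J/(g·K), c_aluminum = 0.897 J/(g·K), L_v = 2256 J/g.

Let T be the final temperature. ΣQ_i = 0:
latent heat released on condensation: 27.08×2256 = 61092; condensed water 100 °C→T: 113.19(T − 100); water warms: 265.9×4.18×(T − 28.87) = 1111.5(T − 28.87); cup: 51.6(T − 28.87)
1276.3 T = 61092 + 11319 + 33578 = 105990
T ≈ 83.05 °C — below 100 °C, confirming all the steam condensed.

T_f ≈ 83.0 °C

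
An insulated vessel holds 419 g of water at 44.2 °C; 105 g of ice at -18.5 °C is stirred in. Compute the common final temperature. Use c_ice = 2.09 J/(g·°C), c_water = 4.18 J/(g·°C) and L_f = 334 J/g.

T_f ≈ 17.5 °C

Taking heat into each body as positive, Σ m c ΔT = 0:
warm ice to 0 °C: 105·2.09·(0 − (-18.5)) = 4059.8
  fusion: m_ice L_f = 105·334 = 35070
  warm the meltwater: 438.9 T
  water cools: 419·4.18·(T − 44.2) = 1751.4(T − 44.2)
2190.3 T = 77413 − 39130 = 38283
T ≈ 17.48 °C — above 0 °C, consistent with complete melting.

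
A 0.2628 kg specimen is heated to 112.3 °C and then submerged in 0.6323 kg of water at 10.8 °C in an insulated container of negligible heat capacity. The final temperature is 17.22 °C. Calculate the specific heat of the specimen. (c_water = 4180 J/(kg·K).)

Conservation of energy gives ΣQ = 0:
0.2628·c·(17.22 − 112.3) + 0.6323·4180·(17.22 − 10.8) = 0
-24.99 c = -16968
c = -16968/-24.99 ≈ 679.1 J/(kg·K)

c ≈ 679 J/(kg·K)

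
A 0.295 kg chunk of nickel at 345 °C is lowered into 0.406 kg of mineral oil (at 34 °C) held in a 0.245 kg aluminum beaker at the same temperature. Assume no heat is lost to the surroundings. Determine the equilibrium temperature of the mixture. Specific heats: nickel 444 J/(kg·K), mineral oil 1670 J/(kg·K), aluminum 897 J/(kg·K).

Net heat exchanged in the isolated system is zero:
0.295×444×(T − 345) + 0.406×1670×(T − 34) + 0.245×897×(T − 34) = 0
130.98(T − 345) + 678.02(T − 34) + 219.76(T − 34) = 0
1028.8 T = 75713
T ≈ 73.60 °C

T_f ≈ 73.6 °C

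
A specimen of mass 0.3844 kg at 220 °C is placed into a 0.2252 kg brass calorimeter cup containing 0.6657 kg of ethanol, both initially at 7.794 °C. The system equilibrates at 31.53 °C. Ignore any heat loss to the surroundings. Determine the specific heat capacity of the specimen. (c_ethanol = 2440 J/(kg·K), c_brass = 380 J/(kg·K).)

Heat gained plus heat lost sum to zero:
0.3844·c·(31.53 − 220) + 0.6657·2440·(31.53 − 7.794) + 0.2252·380·(31.53 − 7.794) = 0
-72.45 c = -40586
c = -40586/-72.45 ≈ 560.2 J/(kg·K)

c ≈ 560 J/(kg·K)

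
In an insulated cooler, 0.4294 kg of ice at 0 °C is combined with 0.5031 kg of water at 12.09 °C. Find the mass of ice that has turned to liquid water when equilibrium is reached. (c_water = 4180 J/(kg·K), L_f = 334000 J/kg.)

Heat available from the water dropping to 0 °C: 0.5031×4180×12.09 = 25425 J.
Fully melting the ice requires m_ice L_f = 0.4294×334000 = 143420 J.
That's not enough to melt it all — equilibrium is at 0 °C with ice remaining.
m_melt = 25425 / L_f = 0.07612 kg.

m_melted ≈ 0.0761 kg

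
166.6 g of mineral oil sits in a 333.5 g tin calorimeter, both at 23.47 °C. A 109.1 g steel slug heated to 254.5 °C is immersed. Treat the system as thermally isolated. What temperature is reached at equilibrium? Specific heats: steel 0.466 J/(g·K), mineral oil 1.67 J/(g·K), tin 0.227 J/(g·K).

T_f ≈ 52.5 °C

Heat gained plus heat lost sum to zero:
109.1×0.466×(T − 254.5) + 166.6×1.67×(T − 23.47) + 333.5×0.227×(T − 23.47) = 0
50.84(T − 254.5) + 278.22(T − 23.47) + 75.7(T − 23.47) = 0
404.77 T = 21246
T = 21246/404.77 ≈ 52.49 °C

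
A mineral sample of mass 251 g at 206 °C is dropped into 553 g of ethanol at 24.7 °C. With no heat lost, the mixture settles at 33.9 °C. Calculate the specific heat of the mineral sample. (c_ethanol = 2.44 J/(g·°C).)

Conservation of energy gives ΣQ = 0:
251·c·(33.9 − 206) + 553·2.44·(33.9 − 24.7) = 0
-43197 c = -12414
c = -12414/-43197 ≈ 0.2874 J/(g·°C)

c ≈ 0.287 J/(g·°C)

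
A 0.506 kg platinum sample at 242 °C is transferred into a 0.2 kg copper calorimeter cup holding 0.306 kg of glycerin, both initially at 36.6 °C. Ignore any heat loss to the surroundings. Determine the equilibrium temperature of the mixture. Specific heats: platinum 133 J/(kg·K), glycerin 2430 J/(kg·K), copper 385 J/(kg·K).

T_f is the heat-capacity-weighted average of the initial temperatures:
T_f = (67.3*242 + 743.58*36.6 + 77*36.6) / (67.3 + 743.58 + 77)
    = 46319 / 887.88 ≈ 52.17 °C

T_f ≈ 52.2 °C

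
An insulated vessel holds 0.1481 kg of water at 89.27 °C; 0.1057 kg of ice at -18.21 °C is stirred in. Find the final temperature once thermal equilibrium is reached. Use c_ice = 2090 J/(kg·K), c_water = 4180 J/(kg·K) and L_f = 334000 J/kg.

T_f ≈ 15.0 °C

Taking heat into each body as positive, Σ m c ΔT = 0:
ice -18.21→0 °C: 0.1057·2090·18.21 = 4022.8; melt ice: 0.1057·334000 = 35304; meltwater 0→T: 0.1057·4180·T = 441.83 T; water: 619.06(T − 89.27)
1060.9 T = 55263 − 39327 = 15937
T ≈ 15.02 °C. Since T > 0 °C, the all-ice-melts assumption holds.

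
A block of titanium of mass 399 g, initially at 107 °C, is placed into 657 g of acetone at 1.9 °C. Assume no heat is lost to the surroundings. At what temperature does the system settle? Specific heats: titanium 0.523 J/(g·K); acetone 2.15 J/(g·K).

T_f ≈ 15.4 °C

|Q_titanium| = |Q_acetone|:
399*0.523*(107 − T) = 657*2.15*(T − 1.9)
208.68(107 − T) = 1412.5(T − 1.9)
1621.2 T = 25012  ⇒  T ≈ 15.43 °C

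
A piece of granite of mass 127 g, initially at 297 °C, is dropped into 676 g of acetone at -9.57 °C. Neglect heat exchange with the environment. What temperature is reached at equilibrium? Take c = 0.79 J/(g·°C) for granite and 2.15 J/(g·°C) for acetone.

T_f ≈ 10.2 °C

Energy conservation, ΣQ = 0:
127*0.79*(T − 297) + 676*2.15*(T − (-9.57)) = 0
100.33(T − 297) + 1453.4(T − (-9.57)) = 0
(100.33 + 1453.4) T = 100.33*297 + 1453.4*(-9.57)
T ≈ 10.23 °C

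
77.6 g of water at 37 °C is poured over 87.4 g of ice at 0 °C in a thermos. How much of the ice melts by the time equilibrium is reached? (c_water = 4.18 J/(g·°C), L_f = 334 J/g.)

Water can give up m c ΔT = 77.6·4.18·37 = 12002 J before reaching 0 °C.
Melting all 87.4 g of ice would need 87.4·334 = 29192 J.
12002 J < 29192 J, so only part of the ice melts and the system sits at 0 °C.
Mass melted = 12002/334 ≈ 35.93 g.

m_melted ≈ 35.9 g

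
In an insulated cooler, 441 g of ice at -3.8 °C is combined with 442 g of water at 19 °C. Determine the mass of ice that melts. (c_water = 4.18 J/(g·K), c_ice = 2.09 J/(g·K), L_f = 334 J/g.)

Cooling the water to 0 °C releases 442×4.18×19 = 35104 J.
Warming the ice to 0 °C takes 441×2.09×3.8 = 3502.4 J, leaving 31601 J for melting.
To melt every bit of ice: 441×334 = 147294 J.
Since 31601 < 147294 J, not all the ice melts; equilibrium is at 0 °C.
Mass melted = 31601/334 ≈ 94.61 g.

m_melted ≈ 94.6 g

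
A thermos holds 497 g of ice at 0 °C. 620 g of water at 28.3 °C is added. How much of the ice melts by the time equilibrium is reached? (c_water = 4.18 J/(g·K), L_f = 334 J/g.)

Water can give up m c ΔT = 620·4.18·28.3 = 73342 J before reaching 0 °C.
Melting all 497 g of ice would need 497·334 = 165998 J.
73342 J < 165998 J, so only part of the ice melts and the system sits at 0 °C.
Mass melted = 73342/334 ≈ 219.6 g.

m_melted ≈ 220 g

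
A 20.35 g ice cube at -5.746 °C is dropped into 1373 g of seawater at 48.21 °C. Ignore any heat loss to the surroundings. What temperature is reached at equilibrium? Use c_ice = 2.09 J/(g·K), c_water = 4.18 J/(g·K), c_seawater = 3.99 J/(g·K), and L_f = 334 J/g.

T_f ≈ 46.2 °C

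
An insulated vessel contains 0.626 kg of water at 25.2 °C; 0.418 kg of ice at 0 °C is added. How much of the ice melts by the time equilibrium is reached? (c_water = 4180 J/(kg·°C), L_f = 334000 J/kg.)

Cooling the water to 0 °C releases 0.626·4180·25.2 = 65940 J.
To melt every bit of ice: 0.418·334000 = 139612 J.
That's not enough to melt it all — equilibrium is at 0 °C with ice remaining.
Mass melted = 65940/334000 ≈ 0.1974 kg.

m_melted ≈ 0.197 kg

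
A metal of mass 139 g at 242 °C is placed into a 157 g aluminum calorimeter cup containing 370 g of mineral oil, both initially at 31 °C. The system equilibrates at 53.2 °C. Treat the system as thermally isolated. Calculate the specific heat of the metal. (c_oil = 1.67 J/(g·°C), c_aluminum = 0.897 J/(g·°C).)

c ≈ 0.642 J/(g·°C)

Heat gained plus heat lost sum to zero:
139×c×(53.2 − 242) + 370×1.67×(53.2 − 31) + 157×0.897×(53.2 − 31) = 0
-26243 c = -16844
c = -16844/-26243 ≈ 0.6418 J/(g·°C)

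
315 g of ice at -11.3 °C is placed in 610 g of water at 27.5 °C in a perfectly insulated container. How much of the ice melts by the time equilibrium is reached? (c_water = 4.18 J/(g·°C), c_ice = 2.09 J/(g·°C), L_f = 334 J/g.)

m_melted ≈ 188 g

Heat available from the water dropping to 0 °C: 610×4.18×27.5 = 70119 J.
Of that, 315×2.09×11.3 = 7439.4 J goes to bring the ice to 0 °C, leaving 62680 J.
To melt every bit of ice: 315×334 = 105210 J.
That's not enough to melt it all — equilibrium is at 0 °C with ice remaining.
m_melted×334 = 62680  ⇒  m_melted ≈ 187.7 g.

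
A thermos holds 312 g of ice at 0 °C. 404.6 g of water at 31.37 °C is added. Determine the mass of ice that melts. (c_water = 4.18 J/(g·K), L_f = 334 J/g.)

m_melted ≈ 159 g

Cooling the water to 0 °C releases 404.6·4.18·31.37 = 53054 J.
Melting all 312 g of ice would need 312·334 = 104208 J.
Since 53054 < 104208 J, not all the ice melts; equilibrium is at 0 °C.
m_melted·334 = 53054  ⇒  m_melted ≈ 158.8 g.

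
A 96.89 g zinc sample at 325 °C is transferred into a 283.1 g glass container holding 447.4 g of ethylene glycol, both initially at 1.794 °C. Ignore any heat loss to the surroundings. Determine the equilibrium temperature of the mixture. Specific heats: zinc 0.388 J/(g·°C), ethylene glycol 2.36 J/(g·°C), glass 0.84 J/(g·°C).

T_f ≈ 10.9 °C

Net heat exchanged in the isolated system is zero:
96.89·0.388·(T − 325) + 447.4·2.36·(T − 1.794) + 283.1·0.84·(T − 1.794) = 0
37.59(T − 325) + 1055.9(T − 1.794) + 237.8(T − 1.794) = 0
1331.3 T = 14539
T ≈ 10.92 °C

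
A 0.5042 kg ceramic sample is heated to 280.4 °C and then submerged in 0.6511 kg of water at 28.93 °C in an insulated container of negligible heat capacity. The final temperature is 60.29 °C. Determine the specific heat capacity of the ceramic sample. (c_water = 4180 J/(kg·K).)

Heat lost by the ceramic sample = heat gained by the water:
0.5042×c×(280.4 − 60.29) = 0.6511×4180×(60.29 − 28.93)
110.98 c = 85349  ⇒  c ≈ 769.1 J/(kg·K)

c ≈ 769 J/(kg·K)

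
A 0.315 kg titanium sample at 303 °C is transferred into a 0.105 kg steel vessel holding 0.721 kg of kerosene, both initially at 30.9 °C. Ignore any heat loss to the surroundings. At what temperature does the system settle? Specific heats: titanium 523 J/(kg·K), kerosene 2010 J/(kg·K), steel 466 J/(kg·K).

T_f ≈ 57.9 °C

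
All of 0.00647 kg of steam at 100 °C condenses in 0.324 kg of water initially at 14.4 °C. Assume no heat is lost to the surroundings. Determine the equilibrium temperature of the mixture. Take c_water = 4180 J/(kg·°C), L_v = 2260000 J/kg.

T_f ≈ 26.7 °C

Conservation of energy gives ΣQ = 0:
latent heat released on condensation: 0.00647·2260000 = 14622
  condensate cools 100→T: 0.00647·4180·(T − 100) = 27.04(T − 100)
  water warms: 0.324·4180·(T − 14.4) = 1354.3(T − 14.4)
1381.4 T = 14622 + 2704.5 + 19502 = 36829
T ≈ 26.66 °C, under the boiling point, so the assumption holds.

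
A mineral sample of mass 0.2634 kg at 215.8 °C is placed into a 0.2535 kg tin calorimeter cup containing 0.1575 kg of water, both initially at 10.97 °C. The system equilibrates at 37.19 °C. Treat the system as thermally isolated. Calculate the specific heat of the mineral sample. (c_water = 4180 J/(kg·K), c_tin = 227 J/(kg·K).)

c ≈ 399 J/(kg·K)

Net heat exchanged in the isolated system is zero:
0.2634·c·(37.19 − 215.8) + 0.1575·4180·(37.19 − 10.97) + 0.2535·227·(37.19 − 10.97) = 0
-47.05 c = -18771
c = -18771/-47.05 ≈ 399 J/(kg·K)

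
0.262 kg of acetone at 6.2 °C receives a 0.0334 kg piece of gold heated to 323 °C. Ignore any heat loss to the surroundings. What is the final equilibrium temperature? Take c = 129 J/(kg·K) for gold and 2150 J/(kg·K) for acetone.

T_f ≈ 8.6 °C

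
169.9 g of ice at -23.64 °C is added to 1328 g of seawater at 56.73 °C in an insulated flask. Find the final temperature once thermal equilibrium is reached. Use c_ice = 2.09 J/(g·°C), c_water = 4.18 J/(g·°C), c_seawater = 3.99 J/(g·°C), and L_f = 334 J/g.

T_f ≈ 39.2 °C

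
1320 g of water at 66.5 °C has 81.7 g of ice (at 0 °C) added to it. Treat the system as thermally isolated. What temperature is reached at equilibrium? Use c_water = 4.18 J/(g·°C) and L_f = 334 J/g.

Sum of m c ΔT and latent-heat terms is zero:
melt ice: 81.7·334 = 27288
  meltwater 0→T: 81.7·4.18·T = 341.51 T
  water cools: 1320·4.18·(T − 66.5) = 5517.6(T − 66.5)
5859.1 T = 366920 − 27288 = 339633
T ≈ 57.97 °C — above 0 °C, consistent with complete melting.

T_f ≈ 58.0 °C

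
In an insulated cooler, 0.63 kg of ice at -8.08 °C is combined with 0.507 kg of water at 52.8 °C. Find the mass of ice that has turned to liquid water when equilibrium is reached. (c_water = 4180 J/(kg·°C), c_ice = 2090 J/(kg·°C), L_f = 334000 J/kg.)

Water can give up m c ΔT = 0.507·4180·52.8 = 111897 J before reaching 0 °C.
Warming the ice to 0 °C takes 0.63·2090·8.08 = 10639 J, leaving 101258 J for melting.
Fully melting the ice requires m_ice L_f = 0.63·334000 = 210420 J.
That's not enough to melt it all — equilibrium is at 0 °C with ice remaining.
m_melted·334000 = 101258  ⇒  m_melted ≈ 0.3032 kg.

m_melted ≈ 0.303 kg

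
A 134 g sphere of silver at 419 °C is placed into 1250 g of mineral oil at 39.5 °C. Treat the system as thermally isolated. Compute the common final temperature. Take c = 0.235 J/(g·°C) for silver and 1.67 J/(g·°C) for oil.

|Q_silver| = |Q_oil|:
134×0.235×(419 − T) = 1250×1.67×(T − 39.5)
31.49(419 − T) = 2087.5(T − 39.5)
2119 T = 95651  ⇒  T ≈ 45.14 °C

T_f ≈ 45.1 °C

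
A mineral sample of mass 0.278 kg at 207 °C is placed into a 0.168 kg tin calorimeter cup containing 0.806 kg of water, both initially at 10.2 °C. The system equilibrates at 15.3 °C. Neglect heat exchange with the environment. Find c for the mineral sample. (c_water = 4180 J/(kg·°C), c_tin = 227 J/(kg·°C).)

c ≈ 326 J/(kg·°C)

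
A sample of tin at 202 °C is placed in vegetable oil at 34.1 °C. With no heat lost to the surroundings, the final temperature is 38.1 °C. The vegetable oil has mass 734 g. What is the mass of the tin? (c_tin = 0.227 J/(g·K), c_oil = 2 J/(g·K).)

|Q_tin| = |Q_oil|:
m×0.227×(202 − 38.1) = 734×2×(38.1 − 34.1)
37.21 m = 5872  ⇒  m ≈ 157.8 g

m ≈ 158 g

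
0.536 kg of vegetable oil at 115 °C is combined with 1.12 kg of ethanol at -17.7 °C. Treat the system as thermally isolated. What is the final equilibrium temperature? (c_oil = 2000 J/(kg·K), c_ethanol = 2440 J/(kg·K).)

Conservation of energy gives ΣQ = 0:
0.536×2000×(T − 115) + 1.12×2440×(T − (-17.7)) = 0
(1072 + 2732.8) T = 1072×115 + 2732.8×(-17.7)
T ≈ 19.69 °C

T_f ≈ 19.7 °C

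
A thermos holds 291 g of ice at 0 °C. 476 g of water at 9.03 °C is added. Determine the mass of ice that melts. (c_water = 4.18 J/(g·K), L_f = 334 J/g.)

m_melted ≈ 53.8 g

Cooling the water to 0 °C releases 476·4.18·9.03 = 17967 J.
To melt every bit of ice: 291·334 = 97194 J.
Since 17967 < 97194 J, not all the ice melts; equilibrium is at 0 °C.
m_melt = 17967 / L_f = 53.79 g.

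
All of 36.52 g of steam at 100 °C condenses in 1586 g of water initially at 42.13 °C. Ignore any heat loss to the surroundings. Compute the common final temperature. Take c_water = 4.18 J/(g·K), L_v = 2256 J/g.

T_f ≈ 55.6 °C

Taking heat into each body as positive, Σ m c ΔT = 0:
latent heat released on condensation: 36.52·2256 = 82389
  condensed water 100 °C→T: 152.65(T − 100)
  water warms: 1586·4.18·(T − 42.13) = 6629.5(T − 42.13)
6782.1 T = 82389 + 15265 + 279300 = 376954
T ≈ 55.58 °C — below 100 °C, confirming all the steam condensed.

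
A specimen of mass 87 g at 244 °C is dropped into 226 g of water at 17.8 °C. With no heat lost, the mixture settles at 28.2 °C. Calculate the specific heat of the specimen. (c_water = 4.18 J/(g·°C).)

c ≈ 0.523 J/(g·°C)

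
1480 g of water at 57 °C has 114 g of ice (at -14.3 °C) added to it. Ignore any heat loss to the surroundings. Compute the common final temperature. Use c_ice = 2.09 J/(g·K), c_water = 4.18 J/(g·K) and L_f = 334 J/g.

T_f ≈ 46.7 °C

Let T be the final temperature. ΣQ_i = 0:
warm ice to 0 °C: 114·2.09·(0 − (-14.3)) = 3407.1
  melt ice: 114·334 = 38076
  warm the meltwater: 476.52 T
  water cools: 1480·4.18·(T − 57) = 6186.4(T − 57)
6662.9 T = 352625 − 41483 = 311142
T ≈ 46.70 °C. Since T > 0 °C, the all-ice-melts assumption holds.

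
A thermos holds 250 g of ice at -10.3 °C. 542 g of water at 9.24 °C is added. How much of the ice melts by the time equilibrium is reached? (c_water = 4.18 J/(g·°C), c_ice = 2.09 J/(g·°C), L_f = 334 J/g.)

m_melted ≈ 46.6 g

Water can give up m c ΔT = 542·4.18·9.24 = 20934 J before reaching 0 °C.
Of that, 250·2.09·10.3 = 5381.8 J goes to bring the ice to 0 °C, leaving 15552 J.
Fully melting the ice requires m_ice L_f = 250·334 = 83500 J.
Since 15552 < 83500 J, not all the ice melts; equilibrium is at 0 °C.
Mass melted = 15552/334 ≈ 46.56 g.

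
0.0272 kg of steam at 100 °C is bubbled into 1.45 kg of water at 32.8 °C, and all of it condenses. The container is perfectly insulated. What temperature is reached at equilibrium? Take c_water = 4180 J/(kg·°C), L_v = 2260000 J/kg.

T_f ≈ 44.0 °C

Conservation of energy gives ΣQ = 0:
condense steam: −0.0272×2260000 = −61472; condensed water 100 °C→T: 113.7(T − 100); original water: 6061(T − 32.8)
6174.7 T = 61472 + 11370 + 198801 = 271642
T ≈ 43.99 °C (< 100 °C, so full condensation is consistent).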